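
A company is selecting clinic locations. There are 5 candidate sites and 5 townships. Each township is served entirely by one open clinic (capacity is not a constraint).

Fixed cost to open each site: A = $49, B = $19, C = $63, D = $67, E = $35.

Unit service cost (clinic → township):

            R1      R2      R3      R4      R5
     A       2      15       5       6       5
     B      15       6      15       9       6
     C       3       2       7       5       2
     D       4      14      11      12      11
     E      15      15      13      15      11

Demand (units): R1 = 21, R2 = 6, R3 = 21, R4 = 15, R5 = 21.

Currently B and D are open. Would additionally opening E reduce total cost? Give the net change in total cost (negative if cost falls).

No — net change +35 (cost rises by 35).

Current service cost with {B, D}: 612.
Adding E: each township re-picks its cheapest; new service cost 612, saving 0.
Extra fixed cost: 35. Net change = 35 − 0 = 35.
(Totals: 698 → 733.)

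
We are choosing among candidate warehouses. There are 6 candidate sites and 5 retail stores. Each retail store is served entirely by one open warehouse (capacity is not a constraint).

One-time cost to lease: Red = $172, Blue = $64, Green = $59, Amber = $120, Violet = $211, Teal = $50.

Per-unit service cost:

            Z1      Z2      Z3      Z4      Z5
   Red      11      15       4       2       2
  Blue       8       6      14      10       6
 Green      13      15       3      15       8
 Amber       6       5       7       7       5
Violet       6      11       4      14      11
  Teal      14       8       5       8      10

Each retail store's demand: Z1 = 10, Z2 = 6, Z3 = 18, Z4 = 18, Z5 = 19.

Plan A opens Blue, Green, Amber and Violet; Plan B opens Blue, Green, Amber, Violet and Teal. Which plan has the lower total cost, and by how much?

Plan A: {Blue, Green, Amber, Violet}: Z1→Amber 6·10=60, Z2→Amber 5·6=30, Z3→Green 3·18=54, Z4→Amber 7·18=126, Z5→Amber 5·19=95. Service 365; fixed 454; total 819.
Plan B: {Blue, Green, Amber, Violet, Teal}: Z1→Amber 6·10=60, Z2→Amber 5·6=30, Z3→Green 3·18=54, Z4→Amber 7·18=126, Z5→Amber 5·19=95. Service 365; fixed 504; total 869.
Difference: |819 − 869| = 50.

Plan A is cheaper by 50.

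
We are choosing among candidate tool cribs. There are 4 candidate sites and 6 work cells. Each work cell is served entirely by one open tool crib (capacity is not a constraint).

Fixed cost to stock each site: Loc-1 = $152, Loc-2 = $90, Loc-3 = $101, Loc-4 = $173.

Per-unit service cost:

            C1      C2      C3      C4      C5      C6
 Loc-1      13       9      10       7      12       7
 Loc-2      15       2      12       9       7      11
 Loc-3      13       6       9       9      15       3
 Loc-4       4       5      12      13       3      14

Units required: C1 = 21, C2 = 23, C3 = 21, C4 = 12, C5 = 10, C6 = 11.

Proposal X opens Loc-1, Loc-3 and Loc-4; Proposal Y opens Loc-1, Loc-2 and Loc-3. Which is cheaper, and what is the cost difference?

Proposal X is cheaper by 77.

Proposal X: {Loc-1, Loc-3, Loc-4}: C1→Loc-4 4·21=84, C2→Loc-4 5·23=115, C3→Loc-3 9·21=189, C4→Loc-1 7·12=84, C5→Loc-4 3·10=30, C6→Loc-3 3·11=33. Service 535; fixed 426; total 961.
Proposal Y: {Loc-1, Loc-2, Loc-3}: C1→Loc-1 13·21=273, C2→Loc-2 2·23=46, C3→Loc-3 9·21=189, C4→Loc-1 7·12=84, C5→Loc-2 7·10=70, C6→Loc-3 3·11=33. Service 695; fixed 343; total 1038.
Difference: |961 − 1038| = 77.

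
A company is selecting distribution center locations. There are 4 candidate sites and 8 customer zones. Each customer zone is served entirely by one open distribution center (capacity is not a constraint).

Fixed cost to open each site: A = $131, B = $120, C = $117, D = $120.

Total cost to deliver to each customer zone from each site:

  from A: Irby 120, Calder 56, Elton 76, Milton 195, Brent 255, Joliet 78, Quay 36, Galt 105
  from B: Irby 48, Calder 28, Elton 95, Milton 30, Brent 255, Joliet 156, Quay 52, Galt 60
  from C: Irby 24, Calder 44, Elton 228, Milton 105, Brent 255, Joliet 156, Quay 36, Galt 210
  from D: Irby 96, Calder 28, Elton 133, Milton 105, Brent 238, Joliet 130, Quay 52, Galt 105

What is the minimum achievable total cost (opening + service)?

For any fixed open set, each customer zone goes to its cheapest open site; total = fixed + service.
{B}: Irby→B 48, Calder→B 28, Elton→B 95, Milton→B 30, Brent→B 255, Joliet→B 156, Quay→B 52, Galt→B 60. Service 724; fixed 120; total 844.
{A, B}: Irby→B 48, Calder→B 28, Elton→A 76, Milton→B 30, Brent→A 255, Joliet→A 78, Quay→A 36, Galt→B 60. Service 611; fixed 251; total 862.
{B, C}: Irby→C 24, Calder→B 28, Elton→B 95, Milton→B 30, Brent→B 255, Joliet→B 156, Quay→C 36, Galt→B 60. Service 684; fixed 237; total 921.
{A, B, C, D}: service 570 + fixed 488 = 1058
(All 15 nonempty subsets were checked; B only is lowest.)

Minimum total cost: 844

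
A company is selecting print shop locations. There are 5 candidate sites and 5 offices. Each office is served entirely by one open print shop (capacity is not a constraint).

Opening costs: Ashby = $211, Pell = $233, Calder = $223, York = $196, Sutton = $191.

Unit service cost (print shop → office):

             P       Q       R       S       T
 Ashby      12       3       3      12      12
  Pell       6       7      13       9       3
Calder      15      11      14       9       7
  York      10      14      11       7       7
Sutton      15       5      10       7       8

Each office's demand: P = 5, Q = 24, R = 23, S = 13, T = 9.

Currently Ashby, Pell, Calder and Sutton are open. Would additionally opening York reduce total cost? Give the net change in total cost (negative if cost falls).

Current service cost with {Ashby, Pell, Calder, Sutton}: 289.
Adding York: each office re-picks its cheapest; new service cost 289, saving 0.
Extra fixed cost: 196. Net change = 196 − 0 = 196.
(Totals: 1147 → 1343.)

No — net change +196 (cost rises by 196).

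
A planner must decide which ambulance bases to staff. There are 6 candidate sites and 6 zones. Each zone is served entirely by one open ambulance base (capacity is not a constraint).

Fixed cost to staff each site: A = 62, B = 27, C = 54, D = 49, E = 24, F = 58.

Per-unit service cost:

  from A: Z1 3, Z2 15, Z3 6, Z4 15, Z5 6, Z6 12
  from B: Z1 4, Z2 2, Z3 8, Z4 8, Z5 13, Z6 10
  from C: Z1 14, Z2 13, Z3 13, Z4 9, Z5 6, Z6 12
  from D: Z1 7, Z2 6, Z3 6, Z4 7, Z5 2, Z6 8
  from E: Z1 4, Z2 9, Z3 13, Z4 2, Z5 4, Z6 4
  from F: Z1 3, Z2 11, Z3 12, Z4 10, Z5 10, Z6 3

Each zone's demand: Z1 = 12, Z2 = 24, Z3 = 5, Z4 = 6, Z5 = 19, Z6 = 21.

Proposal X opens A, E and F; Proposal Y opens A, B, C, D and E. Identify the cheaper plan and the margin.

Proposal Y is cheaper by 113.

Proposal X: {A, E, F}: Z1→A 3·12=36, Z2→E 9·24=216, Z3→A 6·5=30, Z4→E 2·6=12, Z5→E 4·19=76, Z6→F 3·21=63. Service 433; fixed 144; total 577.
Proposal Y: {A, B, C, D, E}: Z1→A 3·12=36, Z2→B 2·24=48, Z3→A 6·5=30, Z4→E 2·6=12, Z5→D 2·19=38, Z6→E 4·21=84. Service 248; fixed 216; total 464.
Difference: |577 − 464| = 113.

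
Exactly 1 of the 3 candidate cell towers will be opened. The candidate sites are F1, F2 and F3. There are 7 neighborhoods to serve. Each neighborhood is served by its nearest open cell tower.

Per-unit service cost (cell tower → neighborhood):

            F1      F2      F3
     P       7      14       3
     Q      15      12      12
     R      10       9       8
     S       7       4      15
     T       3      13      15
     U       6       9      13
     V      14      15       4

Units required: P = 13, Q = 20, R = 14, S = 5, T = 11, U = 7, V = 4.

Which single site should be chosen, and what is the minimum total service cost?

With exactly 1 open, each neighborhood uses its cheapest among the chosen.
{F1}: P→F1 7·13=91, Q→F1 15·20=300, R→F1 10·14=140, S→F1 7·5=35, T→F1 3·11=33, U→F1 6·7=42, V→F1 14·4=56. Service cost 697.
{F3}: service cost 738
{F2}: service cost 834
Among all 3 size-1 choices, {F1} is lowest.

Choose F1 only; total service cost 697.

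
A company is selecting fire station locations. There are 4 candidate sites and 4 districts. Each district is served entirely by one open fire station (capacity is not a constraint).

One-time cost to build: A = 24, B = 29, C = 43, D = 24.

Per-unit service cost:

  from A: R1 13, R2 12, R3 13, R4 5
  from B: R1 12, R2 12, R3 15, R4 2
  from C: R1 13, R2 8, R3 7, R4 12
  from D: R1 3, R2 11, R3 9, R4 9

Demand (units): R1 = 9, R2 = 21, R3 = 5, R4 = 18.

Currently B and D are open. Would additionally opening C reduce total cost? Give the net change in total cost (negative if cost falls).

Current service cost with {B, D}: 339.
Adding C: each district re-picks its cheapest; new service cost 266, saving 73.
Extra fixed cost: 43. Net change = 43 − 73 = -30.
(Totals: 392 → 362.)

Yes — net change −30 (cost falls by 30).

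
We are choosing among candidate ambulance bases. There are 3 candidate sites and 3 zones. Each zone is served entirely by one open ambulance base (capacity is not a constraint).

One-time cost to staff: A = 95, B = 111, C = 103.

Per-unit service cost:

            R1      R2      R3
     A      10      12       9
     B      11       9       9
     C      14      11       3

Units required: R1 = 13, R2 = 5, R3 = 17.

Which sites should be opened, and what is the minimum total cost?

Open C only; minimum total cost 391.

For any fixed open set, each zone goes to its cheapest open site; total = fixed + service.
{C}: R1→C 14·13=182, R2→C 11·5=55, R3→C 3·17=51. Service 288; fixed 103; total 391.
{A, C}: service 236 + fixed 198 = 434
{A}: service 343 + fixed 95 = 438
{A, B, C}: service 226 + fixed 309 = 535
No other subset beats 391.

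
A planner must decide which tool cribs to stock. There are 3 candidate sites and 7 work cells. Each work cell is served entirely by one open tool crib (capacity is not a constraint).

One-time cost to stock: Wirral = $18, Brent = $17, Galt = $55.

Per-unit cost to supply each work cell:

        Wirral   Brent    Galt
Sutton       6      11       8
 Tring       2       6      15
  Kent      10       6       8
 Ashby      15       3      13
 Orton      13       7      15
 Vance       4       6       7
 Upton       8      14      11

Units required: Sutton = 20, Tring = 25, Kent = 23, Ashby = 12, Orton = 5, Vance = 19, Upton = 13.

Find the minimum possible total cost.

Minimum total cost: 594

For any fixed open set, each work cell goes to its cheapest open site; total = fixed + service.
{Wirral, Brent}: Sutton→Wirral 6·20=120, Tring→Wirral 2·25=50, Kent→Brent 6·23=138, Ashby→Brent 3·12=36, Orton→Brent 7·5=35, Vance→Wirral 4·19=76, Upton→Wirral 8·13=104. Service 559; fixed 35; total 594.
{Wirral, Brent, Galt}: service 559 + fixed 90 = 649
{Wirral, Galt}: service 755 + fixed 73 = 828
{Brent}: Sutton→Brent 11·20=220, Tring→Brent 6·25=150, Kent→Brent 6·23=138, Ashby→Brent 3·12=36, Orton→Brent 7·5=35, Vance→Brent 6·19=114, Upton→Brent 14·13=182. Service 875; fixed 17; total 892.
No other subset beats 594.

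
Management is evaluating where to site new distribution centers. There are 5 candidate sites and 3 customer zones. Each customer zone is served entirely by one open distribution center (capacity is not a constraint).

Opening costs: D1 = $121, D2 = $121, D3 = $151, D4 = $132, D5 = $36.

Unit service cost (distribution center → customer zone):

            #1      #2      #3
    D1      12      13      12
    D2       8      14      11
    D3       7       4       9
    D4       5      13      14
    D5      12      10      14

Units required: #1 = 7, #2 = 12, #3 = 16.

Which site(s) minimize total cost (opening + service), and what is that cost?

Open D3 only; minimum total cost 392.

For any fixed open set, each customer zone goes to its cheapest open site; total = fixed + service.
{D3}: #1→D3 7·7=49, #2→D3 4·12=48, #3→D3 9·16=144. Service 241; fixed 151; total 392.
{D3, D5}: service 241 + fixed 187 = 428
{D5}: service 428 + fixed 36 = 464
{D1, D2, D3, D4, D5}: #1→D4 5·7=35, #2→D3 4·12=48, #3→D3 9·16=144. Service 227; fixed 561; total 788.
No other subset beats 392.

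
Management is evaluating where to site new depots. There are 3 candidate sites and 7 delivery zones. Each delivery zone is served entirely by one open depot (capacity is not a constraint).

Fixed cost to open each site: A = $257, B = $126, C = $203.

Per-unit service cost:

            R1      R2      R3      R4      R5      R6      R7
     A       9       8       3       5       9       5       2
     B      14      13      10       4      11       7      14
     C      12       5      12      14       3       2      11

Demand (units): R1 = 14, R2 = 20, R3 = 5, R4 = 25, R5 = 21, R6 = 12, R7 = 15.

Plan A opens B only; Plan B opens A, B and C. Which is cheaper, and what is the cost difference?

Plan B is cheaper by 213.

Plan A: {B}: R1→B 14·14=196, R2→B 13·20=260, R3→B 10·5=50, R4→B 4·25=100, R5→B 11·21=231, R6→B 7·12=84, R7→B 14·15=210. Service 1131; fixed 126; total 1257.
Plan B: {A, B, C}: R1→A 9·14=126, R2→C 5·20=100, R3→A 3·5=15, R4→B 4·25=100, R5→C 3·21=63, R6→C 2·12=24, R7→A 2·15=30. Service 458; fixed 586; total 1044.
Difference: |1257 − 1044| = 213.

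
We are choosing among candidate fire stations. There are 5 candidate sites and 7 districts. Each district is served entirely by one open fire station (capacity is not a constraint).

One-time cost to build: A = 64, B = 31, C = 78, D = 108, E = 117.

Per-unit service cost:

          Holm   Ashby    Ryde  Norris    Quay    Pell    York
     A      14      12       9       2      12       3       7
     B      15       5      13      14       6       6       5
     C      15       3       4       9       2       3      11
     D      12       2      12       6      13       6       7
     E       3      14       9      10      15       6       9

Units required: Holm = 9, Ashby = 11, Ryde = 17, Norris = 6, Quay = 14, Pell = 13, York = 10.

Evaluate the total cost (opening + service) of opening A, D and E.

Each district is assigned to its cheapest site among the open ones.
{A, D, E}: Holm→E 3·9=27, Ashby→D 2·11=22, Ryde→A 9·17=153, Norris→A 2·6=12, Quay→A 12·14=168, Pell→A 3·13=39, York→A 7·10=70. Service 491; fixed 289; total 780.

Total cost: 780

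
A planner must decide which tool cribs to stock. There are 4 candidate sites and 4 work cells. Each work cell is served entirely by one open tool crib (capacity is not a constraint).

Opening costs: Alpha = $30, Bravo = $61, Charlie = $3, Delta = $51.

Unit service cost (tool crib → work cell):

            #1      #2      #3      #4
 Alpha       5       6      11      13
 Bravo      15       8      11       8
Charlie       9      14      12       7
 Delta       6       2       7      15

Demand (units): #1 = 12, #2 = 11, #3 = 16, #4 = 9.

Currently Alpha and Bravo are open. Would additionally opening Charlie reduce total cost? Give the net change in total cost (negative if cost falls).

Yes — net change −6 (cost falls by 6).

Current service cost with {Alpha, Bravo}: 374.
Adding Charlie: each work cell re-picks its cheapest; new service cost 365, saving 9.
Extra fixed cost: 3. Net change = 3 − 9 = -6.
(Totals: 465 → 459.)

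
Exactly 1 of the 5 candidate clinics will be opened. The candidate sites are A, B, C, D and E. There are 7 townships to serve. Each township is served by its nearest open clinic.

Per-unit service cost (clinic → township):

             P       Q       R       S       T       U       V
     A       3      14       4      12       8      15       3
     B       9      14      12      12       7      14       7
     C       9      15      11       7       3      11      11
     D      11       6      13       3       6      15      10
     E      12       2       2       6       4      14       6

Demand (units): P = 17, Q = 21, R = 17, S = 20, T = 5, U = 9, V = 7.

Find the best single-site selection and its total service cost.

Choose E only; total service cost 588.

With exactly 1 open, each township uses its cheapest among the chosen.
{E}: P→E 12·17=204, Q→E 2·21=42, R→E 2·17=34, S→E 6·20=120, T→E 4·5=20, U→E 14·9=126, V→E 6·7=42. Service cost 588.
{D}: service cost 829
{A}: service cost 849
Among all 5 size-1 choices, {E} is lowest.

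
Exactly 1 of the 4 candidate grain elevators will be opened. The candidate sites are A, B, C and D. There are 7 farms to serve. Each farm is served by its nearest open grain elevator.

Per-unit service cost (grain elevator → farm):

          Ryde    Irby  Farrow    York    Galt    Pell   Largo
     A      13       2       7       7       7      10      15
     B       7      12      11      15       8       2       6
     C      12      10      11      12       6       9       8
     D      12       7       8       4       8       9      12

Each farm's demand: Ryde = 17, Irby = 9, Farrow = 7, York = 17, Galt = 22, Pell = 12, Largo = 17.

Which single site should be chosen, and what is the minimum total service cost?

With exactly 1 open, each farm uses its cheapest among the chosen.
{B}: Ryde→B 7·17=119, Irby→B 12·9=108, Farrow→B 11·7=77, York→B 15·17=255, Galt→B 8·22=176, Pell→B 2·12=24, Largo→B 6·17=102. Service cost 861.
{D}: service cost 879
{A}: service cost 936
Among all 4 size-1 choices, {B} is lowest.

Choose B only; total service cost 861.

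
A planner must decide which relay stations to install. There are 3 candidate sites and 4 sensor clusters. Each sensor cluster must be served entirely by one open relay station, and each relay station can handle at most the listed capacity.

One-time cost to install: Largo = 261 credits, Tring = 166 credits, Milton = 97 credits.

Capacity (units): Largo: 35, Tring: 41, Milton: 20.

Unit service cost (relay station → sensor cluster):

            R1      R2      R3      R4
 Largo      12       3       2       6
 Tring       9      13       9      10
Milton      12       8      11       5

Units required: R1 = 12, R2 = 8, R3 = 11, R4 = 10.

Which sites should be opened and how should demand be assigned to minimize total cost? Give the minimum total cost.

Minimum total cost: 577

Open {Tring}: R1→Tring 9·12=108, R2→Tring 13·8=104, R3→Tring 9·11=99, R4→Tring 10·10=100.
Loads: Tring carries 41/41. Service 411; fixed 166; total 577.
Next best feasible plan costs 584.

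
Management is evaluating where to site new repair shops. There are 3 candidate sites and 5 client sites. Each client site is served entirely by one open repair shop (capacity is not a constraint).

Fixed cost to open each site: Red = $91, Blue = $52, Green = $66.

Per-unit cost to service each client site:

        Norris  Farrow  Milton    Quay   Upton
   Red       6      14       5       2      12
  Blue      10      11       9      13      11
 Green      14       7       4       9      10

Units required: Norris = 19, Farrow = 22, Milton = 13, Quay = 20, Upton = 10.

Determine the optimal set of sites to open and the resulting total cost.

For any fixed open set, each client site goes to its cheapest open site; total = fixed + service.
{Red, Green}: Norris→Red 6·19=114, Farrow→Green 7·22=154, Milton→Green 4·13=52, Quay→Red 2·20=40, Upton→Green 10·10=100. Service 460; fixed 157; total 617.
{Red, Blue, Green}: service 460 + fixed 209 = 669
{Red, Blue}: service 571 + fixed 143 = 714
{Blue}: Norris→Blue 10·19=190, Farrow→Blue 11·22=242, Milton→Blue 9·13=117, Quay→Blue 13·20=260, Upton→Blue 11·10=110. Service 919; fixed 52; total 971.
(All 7 nonempty subsets were checked; Red and Green is lowest.)

Open Red and Green; minimum total cost 617.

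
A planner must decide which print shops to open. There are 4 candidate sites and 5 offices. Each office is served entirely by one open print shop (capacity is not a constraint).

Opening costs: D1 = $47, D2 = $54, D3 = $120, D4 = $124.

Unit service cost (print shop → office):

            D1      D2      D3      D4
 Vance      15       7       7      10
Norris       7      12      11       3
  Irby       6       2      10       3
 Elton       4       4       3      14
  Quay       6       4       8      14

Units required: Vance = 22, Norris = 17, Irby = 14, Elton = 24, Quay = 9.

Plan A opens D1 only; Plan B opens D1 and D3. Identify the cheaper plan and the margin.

Plan A: {D1}: Vance→D1 15·22=330, Norris→D1 7·17=119, Irby→D1 6·14=84, Elton→D1 4·24=96, Quay→D1 6·9=54. Service 683; fixed 47; total 730.
Plan B: {D1, D3}: Vance→D3 7·22=154, Norris→D1 7·17=119, Irby→D1 6·14=84, Elton→D3 3·24=72, Quay→D1 6·9=54. Service 483; fixed 167; total 650.
Difference: |730 − 650| = 80.

Plan B is cheaper by 80.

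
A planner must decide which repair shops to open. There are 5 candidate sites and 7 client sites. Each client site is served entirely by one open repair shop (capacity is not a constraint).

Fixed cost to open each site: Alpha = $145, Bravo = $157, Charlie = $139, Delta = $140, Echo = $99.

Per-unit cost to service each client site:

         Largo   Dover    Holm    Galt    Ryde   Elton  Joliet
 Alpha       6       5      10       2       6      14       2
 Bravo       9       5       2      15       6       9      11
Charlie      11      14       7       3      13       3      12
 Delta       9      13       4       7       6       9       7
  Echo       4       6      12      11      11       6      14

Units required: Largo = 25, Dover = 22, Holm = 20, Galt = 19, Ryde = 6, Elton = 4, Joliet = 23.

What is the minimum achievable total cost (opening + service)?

Minimum total cost: 758

For any fixed open set, each client site goes to its cheapest open site; total = fixed + service.
{Alpha, Bravo}: Largo→Alpha 6·25=150, Dover→Alpha 5·22=110, Holm→Bravo 2·20=40, Galt→Alpha 2·19=38, Ryde→Alpha 6·6=36, Elton→Bravo 9·4=36, Joliet→Alpha 2·23=46. Service 456; fixed 302; total 758.
{Alpha}: service 636 + fixed 145 = 781
{Alpha, Delta}: service 496 + fixed 285 = 781
{Alpha, Bravo, Charlie, Delta, Echo}: service 382 + fixed 680 = 1062
No other subset beats 758.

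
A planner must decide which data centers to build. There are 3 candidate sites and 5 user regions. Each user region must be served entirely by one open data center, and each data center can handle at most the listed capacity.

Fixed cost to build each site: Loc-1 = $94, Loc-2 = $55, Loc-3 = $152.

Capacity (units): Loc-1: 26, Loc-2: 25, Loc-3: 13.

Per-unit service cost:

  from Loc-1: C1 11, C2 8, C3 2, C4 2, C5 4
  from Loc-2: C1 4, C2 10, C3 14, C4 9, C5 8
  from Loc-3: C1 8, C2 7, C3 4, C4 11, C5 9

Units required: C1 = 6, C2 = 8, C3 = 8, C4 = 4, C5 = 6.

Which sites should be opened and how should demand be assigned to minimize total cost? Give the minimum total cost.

Minimum total cost: 285

Open {Loc-1, Loc-2}: C1→Loc-2 4·6=24, C2→Loc-1 8·8=64, C3→Loc-1 2·8=16, C4→Loc-1 2·4=8, C5→Loc-1 4·6=24.
Loads: Loc-1 carries 26/26, Loc-2 carries 6/25. Service 136; fixed 149; total 285.
Next best feasible plan costs 301.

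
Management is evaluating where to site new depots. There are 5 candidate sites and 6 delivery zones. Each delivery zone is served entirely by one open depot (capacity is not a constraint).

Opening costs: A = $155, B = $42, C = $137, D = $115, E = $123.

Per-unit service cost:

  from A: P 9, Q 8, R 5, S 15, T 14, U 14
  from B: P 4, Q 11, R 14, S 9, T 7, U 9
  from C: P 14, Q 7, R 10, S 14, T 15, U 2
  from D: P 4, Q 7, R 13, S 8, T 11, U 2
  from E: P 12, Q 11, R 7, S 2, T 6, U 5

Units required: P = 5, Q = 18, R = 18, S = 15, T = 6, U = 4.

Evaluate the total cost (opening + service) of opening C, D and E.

Each delivery zone is assigned to its cheapest site among the open ones.
{C, D, E}: P→D 4·5=20, Q→C 7·18=126, R→E 7·18=126, S→E 2·15=30, T→E 6·6=36, U→C 2·4=8. Service 346; fixed 375; total 721.

Total cost: 721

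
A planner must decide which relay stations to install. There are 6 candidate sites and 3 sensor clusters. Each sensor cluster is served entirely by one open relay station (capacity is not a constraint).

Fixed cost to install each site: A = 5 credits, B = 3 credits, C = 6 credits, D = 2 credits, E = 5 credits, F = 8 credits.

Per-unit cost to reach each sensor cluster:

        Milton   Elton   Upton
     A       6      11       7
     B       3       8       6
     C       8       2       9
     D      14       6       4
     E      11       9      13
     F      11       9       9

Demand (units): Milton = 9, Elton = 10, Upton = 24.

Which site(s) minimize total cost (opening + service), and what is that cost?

Open B, C and D; minimum total cost 154.

For any fixed open set, each sensor cluster goes to its cheapest open site; total = fixed + service.
{B, C, D}: Milton→B 3·9=27, Elton→C 2·10=20, Upton→D 4·24=96. Service 143; fixed 11; total 154.
{A, B, C, D}: service 143 + fixed 16 = 159
{B, C, D, E}: Milton→B 3·9=27, Elton→C 2·10=20, Upton→D 4·24=96. Service 143; fixed 16; total 159.
{A, B, C, D, E, F}: service 143 + fixed 29 = 172
No other subset beats 154.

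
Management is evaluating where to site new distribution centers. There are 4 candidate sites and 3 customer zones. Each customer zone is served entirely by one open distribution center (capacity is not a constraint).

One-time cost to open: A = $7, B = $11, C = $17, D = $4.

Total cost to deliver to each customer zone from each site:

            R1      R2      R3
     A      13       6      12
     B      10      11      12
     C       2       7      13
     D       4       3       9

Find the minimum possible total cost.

Minimum total cost: 20

For any fixed open set, each customer zone goes to its cheapest open site; total = fixed + service.
{D}: R1→D 4, R2→D 3, R3→D 9. Service 16; fixed 4; total 20.
{A, D}: service 16 + fixed 11 = 27
{B, D}: service 16 + fixed 15 = 31
{A, B, C, D}: R1→C 2, R2→D 3, R3→D 9. Service 14; fixed 39; total 53.
No other subset beats 20.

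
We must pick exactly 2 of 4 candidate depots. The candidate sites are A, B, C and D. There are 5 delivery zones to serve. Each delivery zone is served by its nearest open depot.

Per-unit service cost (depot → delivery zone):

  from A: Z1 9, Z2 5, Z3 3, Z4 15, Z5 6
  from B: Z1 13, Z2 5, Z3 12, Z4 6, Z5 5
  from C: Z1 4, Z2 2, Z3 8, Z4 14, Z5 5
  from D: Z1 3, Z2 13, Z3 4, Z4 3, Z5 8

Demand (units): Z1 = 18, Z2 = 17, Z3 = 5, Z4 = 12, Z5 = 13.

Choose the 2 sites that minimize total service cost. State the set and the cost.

With exactly 2 open, each delivery zone uses its cheapest among the chosen.
{C, D}: Z1→D 3·18=54, Z2→C 2·17=34, Z3→D 4·5=20, Z4→D 3·12=36, Z5→C 5·13=65. Service cost 209.
{B, D}: service cost 260
{A, D}: service cost 268
Among all 6 size-2 choices, {C, D} is lowest.

Choose C and D; total service cost 209.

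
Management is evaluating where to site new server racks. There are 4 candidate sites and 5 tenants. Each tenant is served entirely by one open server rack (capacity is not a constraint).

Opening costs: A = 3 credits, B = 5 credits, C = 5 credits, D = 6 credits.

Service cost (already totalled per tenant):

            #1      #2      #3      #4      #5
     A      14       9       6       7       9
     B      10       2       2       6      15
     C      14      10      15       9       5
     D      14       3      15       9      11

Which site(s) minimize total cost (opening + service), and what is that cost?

For any fixed open set, each tenant goes to its cheapest open site; total = fixed + service.
{B, C}: #1→B 10, #2→B 2, #3→B 2, #4→B 6, #5→C 5. Service 25; fixed 10; total 35.
{A, B}: service 29 + fixed 8 = 37
{A, B, C}: service 25 + fixed 13 = 38
{A, B, C, D}: service 25 + fixed 19 = 44
No other subset beats 35.

Open B and C; minimum total cost 35.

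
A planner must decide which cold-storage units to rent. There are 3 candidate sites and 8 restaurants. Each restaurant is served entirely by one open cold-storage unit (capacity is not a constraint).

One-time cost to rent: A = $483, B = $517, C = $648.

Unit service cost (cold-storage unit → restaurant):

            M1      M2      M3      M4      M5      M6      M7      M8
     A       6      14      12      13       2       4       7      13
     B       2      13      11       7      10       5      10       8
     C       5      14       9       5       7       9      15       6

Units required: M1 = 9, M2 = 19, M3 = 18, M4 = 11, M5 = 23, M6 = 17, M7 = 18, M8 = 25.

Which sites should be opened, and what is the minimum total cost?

Open A only; minimum total cost 1727.

For any fixed open set, each restaurant goes to its cheapest open site; total = fixed + service.
{A}: M1→A 6·9=54, M2→A 14·19=266, M3→A 12·18=216, M4→A 13·11=143, M5→A 2·23=46, M6→A 4·17=68, M7→A 7·18=126, M8→A 13·25=325. Service 1244; fixed 483; total 1727.
{B}: service 1235 + fixed 517 = 1752
{C}: service 1262 + fixed 648 = 1910
{A, B, C}: service 872 + fixed 1648 = 2520
No other subset beats 1727.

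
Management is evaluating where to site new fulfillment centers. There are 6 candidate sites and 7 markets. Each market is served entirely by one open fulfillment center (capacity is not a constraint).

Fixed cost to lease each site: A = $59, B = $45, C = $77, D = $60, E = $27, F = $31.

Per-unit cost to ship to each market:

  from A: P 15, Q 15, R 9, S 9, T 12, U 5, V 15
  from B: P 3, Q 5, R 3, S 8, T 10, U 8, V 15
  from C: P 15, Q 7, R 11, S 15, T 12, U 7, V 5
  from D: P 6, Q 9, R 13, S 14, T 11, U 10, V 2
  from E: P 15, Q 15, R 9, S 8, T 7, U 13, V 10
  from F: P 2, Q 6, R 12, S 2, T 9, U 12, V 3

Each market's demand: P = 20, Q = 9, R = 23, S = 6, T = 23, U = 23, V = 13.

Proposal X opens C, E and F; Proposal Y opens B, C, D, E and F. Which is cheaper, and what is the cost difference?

Proposal X: {C, E, F}: P→F 2·20=40, Q→F 6·9=54, R→E 9·23=207, S→F 2·6=12, T→E 7·23=161, U→C 7·23=161, V→F 3·13=39. Service 674; fixed 135; total 809.
Proposal Y: {B, C, D, E, F}: P→F 2·20=40, Q→B 5·9=45, R→B 3·23=69, S→F 2·6=12, T→E 7·23=161, U→C 7·23=161, V→D 2·13=26. Service 514; fixed 240; total 754.
Difference: |809 − 754| = 55.

Proposal Y is cheaper by 55.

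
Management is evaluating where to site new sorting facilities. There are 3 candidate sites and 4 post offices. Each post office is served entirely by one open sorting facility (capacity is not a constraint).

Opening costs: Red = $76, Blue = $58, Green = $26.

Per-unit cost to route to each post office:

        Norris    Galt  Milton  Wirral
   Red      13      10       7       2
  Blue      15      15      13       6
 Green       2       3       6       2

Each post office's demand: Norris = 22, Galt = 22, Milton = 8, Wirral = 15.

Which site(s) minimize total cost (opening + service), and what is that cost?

Open Green only; minimum total cost 214.

For any fixed open set, each post office goes to its cheapest open site; total = fixed + service.
{Green}: Norris→Green 2·22=44, Galt→Green 3·22=66, Milton→Green 6·8=48, Wirral→Green 2·15=30. Service 188; fixed 26; total 214.
{Blue, Green}: Norris→Green 2·22=44, Galt→Green 3·22=66, Milton→Green 6·8=48, Wirral→Green 2·15=30. Service 188; fixed 84; total 272.
{Red, Green}: Norris→Green 2·22=44, Galt→Green 3·22=66, Milton→Green 6·8=48, Wirral→Red 2·15=30. Service 188; fixed 102; total 290.
{Red, Blue, Green}: service 188 + fixed 160 = 348
No other subset beats 214.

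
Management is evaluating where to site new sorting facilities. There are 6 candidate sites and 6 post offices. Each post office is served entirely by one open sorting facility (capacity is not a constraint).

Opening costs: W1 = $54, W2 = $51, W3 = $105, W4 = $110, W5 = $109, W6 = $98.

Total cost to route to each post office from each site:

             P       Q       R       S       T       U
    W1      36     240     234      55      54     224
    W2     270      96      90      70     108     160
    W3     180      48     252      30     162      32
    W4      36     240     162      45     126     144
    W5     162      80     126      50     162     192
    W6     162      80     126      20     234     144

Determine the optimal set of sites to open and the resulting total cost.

For any fixed open set, each post office goes to its cheapest open site; total = fixed + service.
{W1, W2, W3}: P→W1 36, Q→W3 48, R→W2 90, S→W3 30, T→W1 54, U→W3 32. Service 290; fixed 210; total 500.
{W1, W3, W6}: P→W1 36, Q→W3 48, R→W6 126, S→W6 20, T→W1 54, U→W3 32. Service 316; fixed 257; total 573.
{W1, W2, W3, W6}: service 280 + fixed 308 = 588
{W1, W2, W3, W4, W5, W6}: P→W1 36, Q→W3 48, R→W2 90, S→W6 20, T→W1 54, U→W3 32. Service 280; fixed 527; total 807.
No other subset beats 500.

Open W1, W2 and W3; minimum total cost 500.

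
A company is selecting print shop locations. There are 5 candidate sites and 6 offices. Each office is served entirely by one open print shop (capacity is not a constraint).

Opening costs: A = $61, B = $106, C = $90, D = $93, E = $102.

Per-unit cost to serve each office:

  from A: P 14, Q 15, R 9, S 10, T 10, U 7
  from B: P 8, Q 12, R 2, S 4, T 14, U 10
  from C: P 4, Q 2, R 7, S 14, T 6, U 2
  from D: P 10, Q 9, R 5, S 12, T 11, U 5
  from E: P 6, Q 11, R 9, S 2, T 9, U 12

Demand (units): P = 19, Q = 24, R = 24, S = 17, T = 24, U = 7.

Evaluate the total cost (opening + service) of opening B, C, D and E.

Total cost: 755

Each office is assigned to its cheapest site among the open ones.
{B, C, D, E}: P→C 4·19=76, Q→C 2·24=48, R→B 2·24=48, S→E 2·17=34, T→C 6·24=144, U→C 2·7=14. Service 364; fixed 391; total 755.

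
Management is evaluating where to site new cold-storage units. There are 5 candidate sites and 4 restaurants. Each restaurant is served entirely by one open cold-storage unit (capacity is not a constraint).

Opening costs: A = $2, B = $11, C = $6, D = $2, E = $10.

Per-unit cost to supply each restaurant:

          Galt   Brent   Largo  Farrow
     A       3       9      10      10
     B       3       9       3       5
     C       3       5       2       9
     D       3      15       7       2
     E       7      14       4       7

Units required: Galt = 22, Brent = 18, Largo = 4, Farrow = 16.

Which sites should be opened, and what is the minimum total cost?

For any fixed open set, each restaurant goes to its cheapest open site; total = fixed + service.
{C, D}: Galt→C 3·22=66, Brent→C 5·18=90, Largo→C 2·4=8, Farrow→D 2·16=32. Service 196; fixed 8; total 204.
{A, C, D}: service 196 + fixed 10 = 206
{C, D, E}: service 196 + fixed 18 = 214
{A, B, C, D, E}: service 196 + fixed 31 = 227
No other subset beats 204.

Open C and D; minimum total cost 204.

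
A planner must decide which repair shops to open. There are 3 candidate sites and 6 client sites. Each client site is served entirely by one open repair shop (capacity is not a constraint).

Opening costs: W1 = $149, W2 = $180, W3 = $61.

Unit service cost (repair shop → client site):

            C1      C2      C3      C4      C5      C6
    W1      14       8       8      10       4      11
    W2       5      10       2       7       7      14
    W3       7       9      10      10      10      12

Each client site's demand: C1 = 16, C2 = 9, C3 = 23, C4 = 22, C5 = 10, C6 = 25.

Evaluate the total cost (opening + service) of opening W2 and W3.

Total cost: 972

Each client site is assigned to its cheapest site among the open ones.
{W2, W3}: C1→W2 5·16=80, C2→W3 9·9=81, C3→W2 2·23=46, C4→W2 7·22=154, C5→W2 7·10=70, C6→W3 12·25=300. Service 731; fixed 241; total 972.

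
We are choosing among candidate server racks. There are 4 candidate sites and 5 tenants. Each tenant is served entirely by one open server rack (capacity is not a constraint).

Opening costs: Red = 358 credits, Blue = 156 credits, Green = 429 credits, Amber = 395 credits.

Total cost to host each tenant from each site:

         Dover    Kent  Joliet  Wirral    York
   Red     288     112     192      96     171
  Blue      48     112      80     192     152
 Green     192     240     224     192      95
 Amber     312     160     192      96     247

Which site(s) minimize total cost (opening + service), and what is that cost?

For any fixed open set, each tenant goes to its cheapest open site; total = fixed + service.
{Blue}: Dover→Blue 48, Kent→Blue 112, Joliet→Blue 80, Wirral→Blue 192, York→Blue 152. Service 584; fixed 156; total 740.
{Red, Blue}: Dover→Blue 48, Kent→Red 112, Joliet→Blue 80, Wirral→Red 96, York→Blue 152. Service 488; fixed 514; total 1002.
{Blue, Amber}: Dover→Blue 48, Kent→Blue 112, Joliet→Blue 80, Wirral→Amber 96, York→Blue 152. Service 488; fixed 551; total 1039.
{Red, Blue, Green, Amber}: Dover→Blue 48, Kent→Red 112, Joliet→Blue 80, Wirral→Red 96, York→Green 95. Service 431; fixed 1338; total 1769.
No other subset beats 740.

Open Blue only; minimum total cost 740.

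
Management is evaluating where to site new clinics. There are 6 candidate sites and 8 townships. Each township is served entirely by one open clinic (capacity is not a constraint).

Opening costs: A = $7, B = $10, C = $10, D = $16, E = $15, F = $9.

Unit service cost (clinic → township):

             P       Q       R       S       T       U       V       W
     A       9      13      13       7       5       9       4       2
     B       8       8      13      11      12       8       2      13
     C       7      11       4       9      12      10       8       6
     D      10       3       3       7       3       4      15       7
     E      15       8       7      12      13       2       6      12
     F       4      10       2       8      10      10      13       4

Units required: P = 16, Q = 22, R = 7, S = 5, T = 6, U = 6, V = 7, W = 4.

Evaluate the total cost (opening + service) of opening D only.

Total cost: 473

Each township is assigned to its cheapest site among the open ones.
{D}: P→D 10·16=160, Q→D 3·22=66, R→D 3·7=21, S→D 7·5=35, T→D 3·6=18, U→D 4·6=24, V→D 15·7=105, W→D 7·4=28. Service 457; fixed 16; total 473.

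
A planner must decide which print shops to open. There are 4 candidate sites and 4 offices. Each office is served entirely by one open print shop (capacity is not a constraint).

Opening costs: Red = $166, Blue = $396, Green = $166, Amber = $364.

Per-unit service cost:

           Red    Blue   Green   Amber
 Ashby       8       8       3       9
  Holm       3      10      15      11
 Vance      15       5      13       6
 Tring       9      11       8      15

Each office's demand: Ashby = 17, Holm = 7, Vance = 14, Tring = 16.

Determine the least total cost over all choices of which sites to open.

Minimum total cost: 632

For any fixed open set, each office goes to its cheapest open site; total = fixed + service.
{Green}: Ashby→Green 3·17=51, Holm→Green 15·7=105, Vance→Green 13·14=182, Tring→Green 8·16=128. Service 466; fixed 166; total 632.
{Red}: service 511 + fixed 166 = 677
{Red, Green}: service 382 + fixed 332 = 714
{Red, Blue, Green, Amber}: Ashby→Green 3·17=51, Holm→Red 3·7=21, Vance→Blue 5·14=70, Tring→Green 8·16=128. Service 270; fixed 1092; total 1362.
(All 15 nonempty subsets were checked; Green only is lowest.)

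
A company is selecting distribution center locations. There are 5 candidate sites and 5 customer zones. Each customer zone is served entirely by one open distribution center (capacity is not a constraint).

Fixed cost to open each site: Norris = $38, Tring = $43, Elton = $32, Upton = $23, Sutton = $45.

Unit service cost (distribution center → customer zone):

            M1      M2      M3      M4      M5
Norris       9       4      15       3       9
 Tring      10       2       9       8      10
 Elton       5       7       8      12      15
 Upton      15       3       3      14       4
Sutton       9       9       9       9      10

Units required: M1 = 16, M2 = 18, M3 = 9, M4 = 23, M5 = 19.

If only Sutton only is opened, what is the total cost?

Each customer zone is assigned to its cheapest site among the open ones.
{Sutton}: M1→Sutton 9·16=144, M2→Sutton 9·18=162, M3→Sutton 9·9=81, M4→Sutton 9·23=207, M5→Sutton 10·19=190. Service 784; fixed 45; total 829.

Total cost: 829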